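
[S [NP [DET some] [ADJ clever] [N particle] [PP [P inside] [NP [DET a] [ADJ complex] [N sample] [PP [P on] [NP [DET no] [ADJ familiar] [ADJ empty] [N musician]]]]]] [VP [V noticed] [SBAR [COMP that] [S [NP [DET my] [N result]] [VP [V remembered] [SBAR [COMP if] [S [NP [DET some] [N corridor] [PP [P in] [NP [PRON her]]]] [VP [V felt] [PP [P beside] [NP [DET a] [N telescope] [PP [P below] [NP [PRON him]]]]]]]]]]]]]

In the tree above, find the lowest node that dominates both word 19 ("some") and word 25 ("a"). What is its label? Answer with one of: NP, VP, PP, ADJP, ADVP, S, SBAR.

S

Both words fall inside [S some corridor in her felt beside a telescope below him] (words 19–28), and no smaller constituent contains them both. Label: S.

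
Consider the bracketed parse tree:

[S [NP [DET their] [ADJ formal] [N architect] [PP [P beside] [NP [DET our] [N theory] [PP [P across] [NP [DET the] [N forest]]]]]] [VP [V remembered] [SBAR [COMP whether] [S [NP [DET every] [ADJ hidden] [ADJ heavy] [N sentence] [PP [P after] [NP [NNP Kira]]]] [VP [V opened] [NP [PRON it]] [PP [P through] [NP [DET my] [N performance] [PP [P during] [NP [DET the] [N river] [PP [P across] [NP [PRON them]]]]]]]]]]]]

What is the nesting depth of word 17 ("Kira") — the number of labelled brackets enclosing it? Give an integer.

The word sits inside NNP, which is inside NP, inside PP, inside NP, inside S, inside SBAR, inside VP, inside S — 8 brackets in all.

8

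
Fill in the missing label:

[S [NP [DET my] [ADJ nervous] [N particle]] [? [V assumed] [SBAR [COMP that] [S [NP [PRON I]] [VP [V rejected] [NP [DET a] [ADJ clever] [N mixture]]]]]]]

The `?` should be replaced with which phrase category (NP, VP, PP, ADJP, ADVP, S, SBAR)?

Looking at what the `?` directly dominates — V 'assumed', SBAR — this is a verb phrase (VP).

VP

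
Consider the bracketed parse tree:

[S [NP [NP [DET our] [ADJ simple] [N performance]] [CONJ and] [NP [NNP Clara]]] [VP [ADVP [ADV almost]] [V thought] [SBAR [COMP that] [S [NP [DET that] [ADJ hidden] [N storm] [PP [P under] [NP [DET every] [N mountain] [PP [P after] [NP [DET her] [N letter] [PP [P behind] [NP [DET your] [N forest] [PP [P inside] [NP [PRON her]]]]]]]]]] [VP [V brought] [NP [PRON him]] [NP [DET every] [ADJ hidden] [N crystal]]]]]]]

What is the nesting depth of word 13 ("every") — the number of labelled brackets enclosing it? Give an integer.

8

Counting open brackets not yet closed at "every": [S [VP [SBAR [S [NP [PP [NP [DET = 8.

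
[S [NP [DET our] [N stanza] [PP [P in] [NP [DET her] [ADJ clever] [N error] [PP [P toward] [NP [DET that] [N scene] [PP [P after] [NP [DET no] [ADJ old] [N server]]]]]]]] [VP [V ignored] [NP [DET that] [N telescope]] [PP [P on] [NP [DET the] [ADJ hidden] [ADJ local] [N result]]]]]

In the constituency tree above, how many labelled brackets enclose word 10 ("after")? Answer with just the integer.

8

Path from the root down to the word: S → NP → PP → NP → PP → NP → PP → P. That is 8 enclosing brackets.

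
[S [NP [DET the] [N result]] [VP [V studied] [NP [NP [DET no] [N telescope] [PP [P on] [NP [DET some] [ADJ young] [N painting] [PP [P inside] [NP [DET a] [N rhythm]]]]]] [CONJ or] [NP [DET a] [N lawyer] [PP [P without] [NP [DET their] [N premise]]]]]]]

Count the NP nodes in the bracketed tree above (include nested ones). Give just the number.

7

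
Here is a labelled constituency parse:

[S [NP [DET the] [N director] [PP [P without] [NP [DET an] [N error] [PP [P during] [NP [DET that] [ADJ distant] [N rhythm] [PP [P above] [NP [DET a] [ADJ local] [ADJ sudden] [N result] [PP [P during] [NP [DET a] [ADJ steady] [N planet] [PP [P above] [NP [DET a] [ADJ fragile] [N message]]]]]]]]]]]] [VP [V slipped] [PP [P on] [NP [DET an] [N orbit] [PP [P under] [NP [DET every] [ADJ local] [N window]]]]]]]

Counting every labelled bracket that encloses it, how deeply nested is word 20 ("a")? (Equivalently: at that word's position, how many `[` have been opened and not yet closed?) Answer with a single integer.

13

Path from the root down to the word: S → NP → PP → NP → PP → NP → PP → NP → PP → NP → PP → NP → DET. That is 13 enclosing brackets.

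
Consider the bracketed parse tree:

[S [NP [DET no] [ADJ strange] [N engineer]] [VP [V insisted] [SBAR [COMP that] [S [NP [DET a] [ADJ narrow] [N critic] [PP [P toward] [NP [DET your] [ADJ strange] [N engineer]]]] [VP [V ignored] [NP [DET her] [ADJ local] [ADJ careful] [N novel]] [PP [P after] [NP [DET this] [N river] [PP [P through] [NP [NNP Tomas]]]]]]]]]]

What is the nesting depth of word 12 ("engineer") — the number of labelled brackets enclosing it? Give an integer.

8

Counting open brackets not yet closed at "engineer": [S [VP [SBAR [S [NP [PP [NP [N = 8.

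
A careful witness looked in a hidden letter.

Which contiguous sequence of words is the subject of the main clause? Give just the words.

a careful witness

In the main clause the verb is "looked"; the NP preceding it, "a careful witness", is the subject.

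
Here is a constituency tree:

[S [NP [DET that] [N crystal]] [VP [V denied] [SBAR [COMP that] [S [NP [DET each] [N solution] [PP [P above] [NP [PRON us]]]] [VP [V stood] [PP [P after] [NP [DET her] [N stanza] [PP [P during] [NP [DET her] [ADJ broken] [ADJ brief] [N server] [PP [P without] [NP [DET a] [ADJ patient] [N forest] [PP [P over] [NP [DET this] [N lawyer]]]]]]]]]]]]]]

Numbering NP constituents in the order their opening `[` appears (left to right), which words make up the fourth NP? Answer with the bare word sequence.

Opening `[NP` markers occur at word positions 1, 5, 8, 11, 14, 19, 23; the fourth of these opens the constituent [NP her stanza during her broken brief server without a patient forest over this lawyer].

her stanza during her broken brief server without a patient forest over this lawyer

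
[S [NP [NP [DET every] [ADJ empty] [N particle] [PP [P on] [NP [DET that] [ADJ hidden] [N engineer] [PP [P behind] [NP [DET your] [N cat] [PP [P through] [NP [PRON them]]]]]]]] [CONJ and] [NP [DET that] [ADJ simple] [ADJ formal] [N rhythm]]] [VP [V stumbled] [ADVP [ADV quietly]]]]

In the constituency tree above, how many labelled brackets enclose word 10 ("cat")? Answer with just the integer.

8

The word sits inside N, which is inside NP, inside PP, inside NP, inside PP, inside NP, inside NP, inside S — 8 brackets in all.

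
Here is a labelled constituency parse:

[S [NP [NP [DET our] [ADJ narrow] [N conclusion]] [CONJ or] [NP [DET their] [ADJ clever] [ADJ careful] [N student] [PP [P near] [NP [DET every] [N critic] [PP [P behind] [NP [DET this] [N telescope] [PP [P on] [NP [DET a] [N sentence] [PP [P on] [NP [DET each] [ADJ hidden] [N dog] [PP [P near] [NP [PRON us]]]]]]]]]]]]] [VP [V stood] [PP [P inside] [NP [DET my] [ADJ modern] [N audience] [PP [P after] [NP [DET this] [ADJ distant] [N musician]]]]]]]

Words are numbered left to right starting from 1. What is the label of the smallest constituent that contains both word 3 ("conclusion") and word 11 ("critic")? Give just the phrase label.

NP

Both words fall inside [NP our narrow conclusion or their clever careful student near every critic behind this telescope on a sentence on each hidden dog near us] (words 1–23), and no smaller constituent contains them both. Label: NP.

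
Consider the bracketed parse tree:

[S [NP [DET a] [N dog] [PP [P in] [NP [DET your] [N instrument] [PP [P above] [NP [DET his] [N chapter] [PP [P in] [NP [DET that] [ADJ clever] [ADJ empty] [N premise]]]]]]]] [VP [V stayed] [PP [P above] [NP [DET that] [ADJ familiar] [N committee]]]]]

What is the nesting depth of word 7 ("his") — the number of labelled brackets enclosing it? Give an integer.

7

Counting open brackets not yet closed at "his": [S [NP [PP [NP [PP [NP [DET = 7.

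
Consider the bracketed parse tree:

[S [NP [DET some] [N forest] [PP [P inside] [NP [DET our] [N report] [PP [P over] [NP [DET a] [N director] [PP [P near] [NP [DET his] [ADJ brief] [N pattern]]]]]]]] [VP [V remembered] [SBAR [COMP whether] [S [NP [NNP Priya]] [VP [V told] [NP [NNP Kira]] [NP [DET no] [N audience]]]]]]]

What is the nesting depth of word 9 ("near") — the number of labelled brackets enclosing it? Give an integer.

8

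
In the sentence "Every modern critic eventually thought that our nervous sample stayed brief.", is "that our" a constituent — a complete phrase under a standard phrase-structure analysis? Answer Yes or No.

No

The sequence begins inside the complementizer "that" and ends inside the clause "our nervous sample stayed brief"; it crosses a phrase boundary, so no single node in the tree spans exactly those words.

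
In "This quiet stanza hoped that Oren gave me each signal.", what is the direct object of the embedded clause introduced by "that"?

each signal

Within the embedded clause introduced by "that", the direct object of "gave" is "each signal".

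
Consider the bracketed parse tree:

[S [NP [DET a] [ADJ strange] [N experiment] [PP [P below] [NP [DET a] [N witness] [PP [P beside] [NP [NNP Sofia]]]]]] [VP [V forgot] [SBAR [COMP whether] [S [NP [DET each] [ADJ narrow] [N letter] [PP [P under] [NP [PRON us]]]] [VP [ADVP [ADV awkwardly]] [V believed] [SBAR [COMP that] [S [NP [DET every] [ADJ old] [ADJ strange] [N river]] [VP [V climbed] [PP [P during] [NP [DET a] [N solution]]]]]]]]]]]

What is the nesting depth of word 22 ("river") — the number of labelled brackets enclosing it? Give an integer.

9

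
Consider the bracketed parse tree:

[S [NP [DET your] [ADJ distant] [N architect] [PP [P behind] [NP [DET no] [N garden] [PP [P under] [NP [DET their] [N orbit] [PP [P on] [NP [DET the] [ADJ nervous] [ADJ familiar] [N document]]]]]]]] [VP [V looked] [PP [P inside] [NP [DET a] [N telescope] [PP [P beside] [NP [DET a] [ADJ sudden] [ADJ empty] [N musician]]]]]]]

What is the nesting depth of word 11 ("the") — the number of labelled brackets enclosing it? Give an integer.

Counting open brackets not yet closed at "the": [S [NP [PP [NP [PP [NP [PP [NP [DET = 9.

9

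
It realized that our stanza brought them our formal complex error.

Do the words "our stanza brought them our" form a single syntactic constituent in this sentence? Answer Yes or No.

No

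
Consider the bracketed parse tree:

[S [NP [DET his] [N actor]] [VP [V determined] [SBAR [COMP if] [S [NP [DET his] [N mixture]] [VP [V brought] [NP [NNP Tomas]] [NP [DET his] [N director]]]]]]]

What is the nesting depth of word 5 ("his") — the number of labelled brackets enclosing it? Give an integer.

Path from the root down to the word: S → VP → SBAR → S → NP → DET. That is 6 enclosing brackets.

6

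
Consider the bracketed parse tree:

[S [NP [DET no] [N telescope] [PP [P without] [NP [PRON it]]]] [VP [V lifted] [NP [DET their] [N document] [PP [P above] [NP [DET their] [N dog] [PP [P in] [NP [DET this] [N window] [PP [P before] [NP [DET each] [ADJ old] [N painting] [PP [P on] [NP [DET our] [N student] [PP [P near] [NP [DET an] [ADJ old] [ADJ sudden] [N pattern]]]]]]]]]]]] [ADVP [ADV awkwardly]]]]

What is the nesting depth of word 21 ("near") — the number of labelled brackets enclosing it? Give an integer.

13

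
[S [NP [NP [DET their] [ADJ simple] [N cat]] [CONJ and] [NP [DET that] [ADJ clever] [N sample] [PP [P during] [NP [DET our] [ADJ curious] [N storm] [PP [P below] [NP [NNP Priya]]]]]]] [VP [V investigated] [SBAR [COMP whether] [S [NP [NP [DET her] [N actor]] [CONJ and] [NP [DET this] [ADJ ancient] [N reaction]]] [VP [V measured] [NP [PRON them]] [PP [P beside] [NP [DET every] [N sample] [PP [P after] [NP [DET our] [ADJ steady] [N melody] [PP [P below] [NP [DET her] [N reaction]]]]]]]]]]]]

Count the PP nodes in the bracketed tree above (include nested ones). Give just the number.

Listing each PP by its span: [PP during our curious storm below Priya]; [PP below Priya]; [PP beside every sample after our steady melody below her reaction]; [PP after our steady melody below her reaction]; [PP below her reaction] — that makes 5.

5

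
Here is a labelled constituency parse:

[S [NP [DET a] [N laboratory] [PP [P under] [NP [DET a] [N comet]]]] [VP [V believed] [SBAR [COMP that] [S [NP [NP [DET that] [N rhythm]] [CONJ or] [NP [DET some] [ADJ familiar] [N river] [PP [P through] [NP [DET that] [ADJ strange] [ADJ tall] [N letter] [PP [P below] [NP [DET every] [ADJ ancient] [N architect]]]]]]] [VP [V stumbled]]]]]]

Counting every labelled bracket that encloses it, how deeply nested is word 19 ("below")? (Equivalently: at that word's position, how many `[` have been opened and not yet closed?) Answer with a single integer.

Counting open brackets not yet closed at "below": [S [VP [SBAR [S [NP [NP [PP [NP [PP [P = 10.

10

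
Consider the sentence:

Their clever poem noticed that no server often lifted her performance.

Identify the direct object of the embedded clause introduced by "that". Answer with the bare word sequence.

her performance

"lifted" heads the VP of the embedded clause introduced by "that", and "her performance" is its direct object.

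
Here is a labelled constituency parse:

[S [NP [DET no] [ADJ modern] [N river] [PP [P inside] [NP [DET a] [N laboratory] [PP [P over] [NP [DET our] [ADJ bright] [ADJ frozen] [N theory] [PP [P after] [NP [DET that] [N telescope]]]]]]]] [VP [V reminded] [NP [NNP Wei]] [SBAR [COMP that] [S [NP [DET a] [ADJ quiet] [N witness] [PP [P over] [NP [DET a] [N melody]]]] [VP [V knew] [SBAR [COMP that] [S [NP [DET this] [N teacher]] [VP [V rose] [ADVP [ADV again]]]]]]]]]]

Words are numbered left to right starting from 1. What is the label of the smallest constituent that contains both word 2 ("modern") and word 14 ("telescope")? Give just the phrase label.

NP

Both words fall inside [NP no modern river inside a laboratory over our bright frozen theory after that telescope] (words 1–14), and no smaller constituent contains them both. Label: NP.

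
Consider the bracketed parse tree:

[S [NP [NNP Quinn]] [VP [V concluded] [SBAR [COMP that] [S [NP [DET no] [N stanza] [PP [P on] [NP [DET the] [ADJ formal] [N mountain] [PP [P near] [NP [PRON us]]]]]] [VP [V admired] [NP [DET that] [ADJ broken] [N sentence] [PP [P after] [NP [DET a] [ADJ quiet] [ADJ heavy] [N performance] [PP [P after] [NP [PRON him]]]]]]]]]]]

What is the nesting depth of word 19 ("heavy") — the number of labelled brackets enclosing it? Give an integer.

9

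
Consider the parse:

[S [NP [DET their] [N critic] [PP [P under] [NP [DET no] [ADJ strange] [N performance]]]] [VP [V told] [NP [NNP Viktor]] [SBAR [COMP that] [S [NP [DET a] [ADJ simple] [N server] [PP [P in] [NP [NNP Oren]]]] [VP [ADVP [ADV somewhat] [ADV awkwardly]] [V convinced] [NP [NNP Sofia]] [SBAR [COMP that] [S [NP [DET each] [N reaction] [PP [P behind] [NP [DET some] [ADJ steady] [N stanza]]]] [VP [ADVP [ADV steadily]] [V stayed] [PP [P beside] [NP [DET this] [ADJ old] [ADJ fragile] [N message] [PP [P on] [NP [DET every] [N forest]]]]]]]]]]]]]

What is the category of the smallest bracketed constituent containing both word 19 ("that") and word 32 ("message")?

Both words fall inside [SBAR that each reaction behind some steady stanza steadily stayed beside this old fragile message on every forest] (words 19–35), and no smaller constituent contains them both. Label: SBAR.

SBAR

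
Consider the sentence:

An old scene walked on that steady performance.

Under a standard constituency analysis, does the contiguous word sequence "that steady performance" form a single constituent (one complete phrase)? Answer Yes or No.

"that steady performance" is exactly the noun phrase [NP that steady performance], a complete constituent.

Yes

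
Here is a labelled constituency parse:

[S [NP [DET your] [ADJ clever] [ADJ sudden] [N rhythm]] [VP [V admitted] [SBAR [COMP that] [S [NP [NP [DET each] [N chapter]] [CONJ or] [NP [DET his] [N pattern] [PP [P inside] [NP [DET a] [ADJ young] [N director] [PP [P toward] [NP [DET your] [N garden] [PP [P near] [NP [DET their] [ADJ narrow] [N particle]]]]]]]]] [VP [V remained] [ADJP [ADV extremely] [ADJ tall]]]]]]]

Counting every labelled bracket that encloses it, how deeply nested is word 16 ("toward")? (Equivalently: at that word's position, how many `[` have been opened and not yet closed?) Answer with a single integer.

The word sits inside P, which is inside PP, inside NP, inside PP, inside NP, inside NP, inside S, inside SBAR, inside VP, inside S — 10 brackets in all.

10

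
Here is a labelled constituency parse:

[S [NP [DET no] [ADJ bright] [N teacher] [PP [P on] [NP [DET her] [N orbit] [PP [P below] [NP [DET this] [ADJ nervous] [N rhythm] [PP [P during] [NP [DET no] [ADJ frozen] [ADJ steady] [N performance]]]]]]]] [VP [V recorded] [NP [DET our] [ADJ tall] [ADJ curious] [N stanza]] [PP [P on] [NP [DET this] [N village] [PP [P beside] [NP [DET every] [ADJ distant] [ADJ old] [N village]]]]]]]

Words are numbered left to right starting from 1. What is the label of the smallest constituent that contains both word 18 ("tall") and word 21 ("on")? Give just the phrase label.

VP

Word 18 lies under S → VP → NP → ADJ; word 21 lies under S → VP → PP → P. The lowest shared node is the VP.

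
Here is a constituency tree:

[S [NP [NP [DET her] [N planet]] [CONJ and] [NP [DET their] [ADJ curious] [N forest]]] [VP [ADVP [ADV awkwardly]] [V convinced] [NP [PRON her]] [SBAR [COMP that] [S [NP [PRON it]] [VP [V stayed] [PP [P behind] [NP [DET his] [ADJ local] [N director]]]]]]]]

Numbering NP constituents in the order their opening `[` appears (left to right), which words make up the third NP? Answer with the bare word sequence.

their curious forest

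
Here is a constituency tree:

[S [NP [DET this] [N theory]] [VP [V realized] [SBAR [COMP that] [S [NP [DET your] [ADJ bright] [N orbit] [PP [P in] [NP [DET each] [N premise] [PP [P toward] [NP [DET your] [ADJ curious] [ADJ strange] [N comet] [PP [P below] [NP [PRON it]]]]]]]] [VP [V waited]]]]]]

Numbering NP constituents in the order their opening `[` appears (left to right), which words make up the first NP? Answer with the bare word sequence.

The NP opening brackets appear, in order, over: "this theory"; "your bright orbit in each premise toward your curious strange comet below it"; "each premise toward your curious strange comet below it"; "your curious strange comet below it"; "it". The first one spans "this theory".

this theory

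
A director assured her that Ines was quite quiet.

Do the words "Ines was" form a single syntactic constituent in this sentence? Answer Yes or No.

The smallest constituent containing the whole sequence is the clause [S Ines was quite quiet], but the sequence is only part of it — it straddles the boundary between noun phrase "Ines" and verb phrase "was quite quiet".

No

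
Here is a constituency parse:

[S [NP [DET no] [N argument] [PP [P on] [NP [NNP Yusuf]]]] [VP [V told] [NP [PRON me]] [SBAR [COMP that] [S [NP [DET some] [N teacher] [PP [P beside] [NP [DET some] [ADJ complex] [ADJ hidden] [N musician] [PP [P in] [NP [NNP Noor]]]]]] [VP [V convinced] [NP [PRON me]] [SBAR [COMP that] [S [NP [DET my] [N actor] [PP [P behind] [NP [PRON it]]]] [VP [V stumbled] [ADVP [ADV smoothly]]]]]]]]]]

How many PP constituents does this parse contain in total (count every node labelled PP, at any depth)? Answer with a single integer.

4

Scanning left to right, an opening `[PP` appears at word positions 3, 10, 15, 22 — 4 in total.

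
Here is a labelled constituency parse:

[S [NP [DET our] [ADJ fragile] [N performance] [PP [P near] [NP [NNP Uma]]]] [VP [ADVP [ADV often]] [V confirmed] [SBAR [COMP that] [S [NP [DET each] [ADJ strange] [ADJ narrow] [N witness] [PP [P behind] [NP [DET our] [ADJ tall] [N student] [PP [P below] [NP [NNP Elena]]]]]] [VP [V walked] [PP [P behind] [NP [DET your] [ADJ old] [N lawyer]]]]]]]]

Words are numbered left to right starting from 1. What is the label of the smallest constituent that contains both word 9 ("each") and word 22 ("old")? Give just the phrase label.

S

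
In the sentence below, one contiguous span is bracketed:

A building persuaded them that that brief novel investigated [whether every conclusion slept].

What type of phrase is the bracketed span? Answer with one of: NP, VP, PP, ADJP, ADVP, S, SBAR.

"whether" is the head of the bracketed span, so the span is a subordinate clause: SBAR.

SBAR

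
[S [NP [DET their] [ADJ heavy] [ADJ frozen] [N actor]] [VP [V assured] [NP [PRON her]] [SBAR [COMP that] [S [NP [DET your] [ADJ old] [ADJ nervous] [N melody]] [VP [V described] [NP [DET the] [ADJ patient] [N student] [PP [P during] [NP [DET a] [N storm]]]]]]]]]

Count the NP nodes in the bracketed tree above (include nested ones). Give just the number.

The NP constituents are: [NP their heavy frozen actor]; [NP her]; [NP your old nervous melody]; [NP the patient student during a storm]; [NP a storm]. Total: 5.

5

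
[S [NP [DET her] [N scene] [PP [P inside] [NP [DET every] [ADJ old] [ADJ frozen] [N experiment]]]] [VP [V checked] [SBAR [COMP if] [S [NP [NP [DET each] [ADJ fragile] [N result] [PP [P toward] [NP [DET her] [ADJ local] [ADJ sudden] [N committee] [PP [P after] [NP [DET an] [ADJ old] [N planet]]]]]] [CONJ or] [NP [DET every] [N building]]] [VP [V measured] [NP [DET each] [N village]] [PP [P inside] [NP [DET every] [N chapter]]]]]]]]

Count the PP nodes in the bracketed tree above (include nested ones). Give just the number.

4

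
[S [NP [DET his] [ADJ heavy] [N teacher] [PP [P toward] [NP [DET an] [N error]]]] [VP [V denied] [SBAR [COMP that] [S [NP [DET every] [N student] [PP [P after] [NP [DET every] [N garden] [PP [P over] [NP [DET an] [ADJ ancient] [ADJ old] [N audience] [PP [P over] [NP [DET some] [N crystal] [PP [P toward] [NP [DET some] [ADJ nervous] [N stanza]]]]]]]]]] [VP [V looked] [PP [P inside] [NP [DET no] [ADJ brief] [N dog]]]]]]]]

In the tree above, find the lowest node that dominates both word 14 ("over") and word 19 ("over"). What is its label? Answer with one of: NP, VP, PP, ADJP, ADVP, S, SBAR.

PP

Both words fall inside [PP over an ancient old audience over some crystal toward some nervous stanza] (words 14–25), and no smaller constituent contains them both. Label: PP.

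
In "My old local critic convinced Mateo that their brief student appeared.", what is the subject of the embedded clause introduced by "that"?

their brief student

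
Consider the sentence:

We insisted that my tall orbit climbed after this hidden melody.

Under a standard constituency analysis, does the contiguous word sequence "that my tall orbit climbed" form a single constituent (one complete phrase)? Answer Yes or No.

The sequence begins inside the complementizer "that" and ends inside the clause "my tall orbit climbed after this hidden melody"; it crosses a phrase boundary, so no single node in the tree spans exactly those words.

No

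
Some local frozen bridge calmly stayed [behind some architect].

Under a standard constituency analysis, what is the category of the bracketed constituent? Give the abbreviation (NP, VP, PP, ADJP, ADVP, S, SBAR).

PP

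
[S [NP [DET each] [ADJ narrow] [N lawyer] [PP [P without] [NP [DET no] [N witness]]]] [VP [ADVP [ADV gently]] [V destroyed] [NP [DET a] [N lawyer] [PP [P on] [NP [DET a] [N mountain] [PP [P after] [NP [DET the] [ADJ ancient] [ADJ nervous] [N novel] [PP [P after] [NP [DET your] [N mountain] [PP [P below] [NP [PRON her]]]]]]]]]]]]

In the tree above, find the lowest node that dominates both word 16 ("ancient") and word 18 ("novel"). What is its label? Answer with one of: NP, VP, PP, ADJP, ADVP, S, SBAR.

The smallest bracket enclosing both words is [NP the ancient nervous novel after your mountain below her], so the label is NP.

NP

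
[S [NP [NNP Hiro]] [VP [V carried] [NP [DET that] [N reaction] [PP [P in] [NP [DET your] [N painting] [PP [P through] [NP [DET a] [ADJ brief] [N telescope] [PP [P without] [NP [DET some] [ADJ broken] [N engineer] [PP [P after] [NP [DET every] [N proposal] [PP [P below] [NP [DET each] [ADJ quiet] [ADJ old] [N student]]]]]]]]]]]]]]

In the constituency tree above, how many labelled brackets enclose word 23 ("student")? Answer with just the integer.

Path from the root down to the word: S → VP → NP → PP → NP → PP → NP → PP → NP → PP → NP → PP → NP → N. That is 14 enclosing brackets.

14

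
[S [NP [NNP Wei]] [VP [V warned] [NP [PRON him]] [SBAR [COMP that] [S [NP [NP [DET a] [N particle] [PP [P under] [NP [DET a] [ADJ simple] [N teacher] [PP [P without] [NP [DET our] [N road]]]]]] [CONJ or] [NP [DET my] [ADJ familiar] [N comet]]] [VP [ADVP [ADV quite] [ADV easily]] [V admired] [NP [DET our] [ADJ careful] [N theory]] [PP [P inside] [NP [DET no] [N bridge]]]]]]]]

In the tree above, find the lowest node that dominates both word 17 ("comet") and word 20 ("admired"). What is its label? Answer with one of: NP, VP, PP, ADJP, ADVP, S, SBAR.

Word 17 lies under S → VP → SBAR → S → NP → NP → N; word 20 lies under S → VP → SBAR → S → VP → V. The lowest shared node is the S.

S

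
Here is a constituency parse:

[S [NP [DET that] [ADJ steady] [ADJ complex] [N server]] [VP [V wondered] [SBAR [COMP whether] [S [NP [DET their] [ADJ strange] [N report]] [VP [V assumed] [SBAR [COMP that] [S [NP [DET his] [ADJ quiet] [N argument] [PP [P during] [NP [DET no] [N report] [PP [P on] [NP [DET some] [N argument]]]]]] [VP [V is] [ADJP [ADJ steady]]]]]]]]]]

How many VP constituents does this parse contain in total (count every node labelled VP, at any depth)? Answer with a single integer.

3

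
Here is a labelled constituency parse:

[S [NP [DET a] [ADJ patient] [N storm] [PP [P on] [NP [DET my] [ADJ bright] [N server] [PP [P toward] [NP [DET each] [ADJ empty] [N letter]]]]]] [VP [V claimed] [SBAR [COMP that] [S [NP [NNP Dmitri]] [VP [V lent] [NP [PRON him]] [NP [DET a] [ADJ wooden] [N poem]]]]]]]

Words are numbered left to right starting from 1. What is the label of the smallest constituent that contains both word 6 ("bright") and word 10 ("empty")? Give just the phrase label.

NP

Both words fall inside [NP my bright server toward each empty letter] (words 5–11), and no smaller constituent contains them both. Label: NP.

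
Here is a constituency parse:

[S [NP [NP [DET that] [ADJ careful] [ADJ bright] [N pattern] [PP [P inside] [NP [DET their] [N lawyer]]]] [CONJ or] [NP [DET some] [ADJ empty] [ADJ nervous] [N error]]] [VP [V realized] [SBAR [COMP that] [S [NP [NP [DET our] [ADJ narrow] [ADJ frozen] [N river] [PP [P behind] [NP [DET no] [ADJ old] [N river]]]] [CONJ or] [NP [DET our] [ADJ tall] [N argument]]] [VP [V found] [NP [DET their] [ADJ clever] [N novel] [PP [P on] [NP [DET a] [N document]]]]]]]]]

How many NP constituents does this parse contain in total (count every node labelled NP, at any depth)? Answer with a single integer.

10

Scanning left to right, an opening `[NP` appears at word positions 1, 1, 6, 9, 15, 15, 20, 24, 28, 32 — 10 in total.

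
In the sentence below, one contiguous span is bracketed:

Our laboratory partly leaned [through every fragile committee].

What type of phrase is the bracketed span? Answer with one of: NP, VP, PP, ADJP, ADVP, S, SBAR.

PP

"through" is the head of the bracketed span, so the span is a prepositional phrase: PP.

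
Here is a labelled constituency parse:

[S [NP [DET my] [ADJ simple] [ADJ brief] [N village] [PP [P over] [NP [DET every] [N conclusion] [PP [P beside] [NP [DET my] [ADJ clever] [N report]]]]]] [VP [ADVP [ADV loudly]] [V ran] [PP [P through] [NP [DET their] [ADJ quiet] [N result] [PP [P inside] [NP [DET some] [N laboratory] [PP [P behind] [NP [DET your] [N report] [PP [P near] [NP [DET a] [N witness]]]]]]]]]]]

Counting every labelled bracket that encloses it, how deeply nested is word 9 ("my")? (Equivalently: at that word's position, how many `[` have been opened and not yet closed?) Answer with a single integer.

7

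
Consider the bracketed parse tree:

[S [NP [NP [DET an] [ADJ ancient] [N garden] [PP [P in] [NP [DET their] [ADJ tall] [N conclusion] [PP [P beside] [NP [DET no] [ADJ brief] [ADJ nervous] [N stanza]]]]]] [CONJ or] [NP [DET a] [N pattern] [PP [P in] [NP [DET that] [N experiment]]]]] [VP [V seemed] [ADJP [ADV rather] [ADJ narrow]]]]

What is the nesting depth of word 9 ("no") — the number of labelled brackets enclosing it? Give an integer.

8

Counting open brackets not yet closed at "no": [S [NP [NP [PP [NP [PP [NP [DET = 8.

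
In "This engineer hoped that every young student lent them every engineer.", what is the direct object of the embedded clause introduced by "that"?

every engineer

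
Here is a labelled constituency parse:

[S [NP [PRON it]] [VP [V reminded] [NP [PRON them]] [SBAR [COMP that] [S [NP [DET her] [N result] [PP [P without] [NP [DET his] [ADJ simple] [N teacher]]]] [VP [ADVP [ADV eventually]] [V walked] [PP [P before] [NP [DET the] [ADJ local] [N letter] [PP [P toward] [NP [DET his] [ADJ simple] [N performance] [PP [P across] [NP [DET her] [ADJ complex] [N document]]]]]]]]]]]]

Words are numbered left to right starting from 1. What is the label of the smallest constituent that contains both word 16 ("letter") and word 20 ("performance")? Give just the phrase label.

NP

Both words fall inside [NP the local letter toward his simple performance across her complex document] (words 14–24), and no smaller constituent contains them both. Label: NP.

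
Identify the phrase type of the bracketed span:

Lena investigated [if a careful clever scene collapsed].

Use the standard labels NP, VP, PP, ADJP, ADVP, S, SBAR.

SBAR

The span is built around the complementizer "if" — a subordinate clause (SBAR).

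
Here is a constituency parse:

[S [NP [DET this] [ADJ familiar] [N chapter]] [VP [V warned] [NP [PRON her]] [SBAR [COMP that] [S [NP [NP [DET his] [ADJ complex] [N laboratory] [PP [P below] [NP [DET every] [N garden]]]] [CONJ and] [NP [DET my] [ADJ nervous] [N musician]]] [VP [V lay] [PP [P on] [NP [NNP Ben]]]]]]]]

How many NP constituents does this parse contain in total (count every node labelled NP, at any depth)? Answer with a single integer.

7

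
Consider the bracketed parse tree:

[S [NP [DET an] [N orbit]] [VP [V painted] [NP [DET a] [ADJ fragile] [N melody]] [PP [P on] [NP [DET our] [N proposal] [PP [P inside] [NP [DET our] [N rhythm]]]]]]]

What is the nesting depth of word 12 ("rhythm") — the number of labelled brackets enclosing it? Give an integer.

7

Counting open brackets not yet closed at "rhythm": [S [VP [PP [NP [PP [NP [N = 7.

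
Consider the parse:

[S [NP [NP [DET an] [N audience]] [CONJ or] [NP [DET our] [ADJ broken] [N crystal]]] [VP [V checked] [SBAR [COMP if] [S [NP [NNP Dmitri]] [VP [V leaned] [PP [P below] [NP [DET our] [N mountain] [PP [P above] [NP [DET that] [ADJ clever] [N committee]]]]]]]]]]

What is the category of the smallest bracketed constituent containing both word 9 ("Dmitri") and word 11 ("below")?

Both words fall inside [S Dmitri leaned below our mountain above that clever committee] (words 9–17), and no smaller constituent contains them both. Label: S.

S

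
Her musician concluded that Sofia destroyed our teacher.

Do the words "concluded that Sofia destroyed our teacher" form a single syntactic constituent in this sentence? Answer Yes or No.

Yes

These words form the whole verb phrase headed by "concluded", so yes — one constituent.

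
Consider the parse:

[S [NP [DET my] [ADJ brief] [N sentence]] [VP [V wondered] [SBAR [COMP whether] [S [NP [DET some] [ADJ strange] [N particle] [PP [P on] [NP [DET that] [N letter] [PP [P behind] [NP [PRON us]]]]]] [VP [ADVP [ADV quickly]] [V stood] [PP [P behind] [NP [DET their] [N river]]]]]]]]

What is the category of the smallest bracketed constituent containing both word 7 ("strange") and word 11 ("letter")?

The smallest bracket enclosing both words is [NP some strange particle on that letter behind us], so the label is NP.

NP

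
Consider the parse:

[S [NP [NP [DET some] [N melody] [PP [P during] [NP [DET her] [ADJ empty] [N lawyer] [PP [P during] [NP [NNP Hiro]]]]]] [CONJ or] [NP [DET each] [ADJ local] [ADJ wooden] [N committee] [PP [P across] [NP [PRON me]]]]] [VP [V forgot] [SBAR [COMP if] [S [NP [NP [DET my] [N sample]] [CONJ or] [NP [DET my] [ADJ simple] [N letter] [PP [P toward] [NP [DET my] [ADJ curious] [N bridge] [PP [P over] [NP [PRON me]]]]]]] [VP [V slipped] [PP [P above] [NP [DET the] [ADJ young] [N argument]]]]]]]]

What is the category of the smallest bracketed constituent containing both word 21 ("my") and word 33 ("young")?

S

Word 21 lies under S → VP → SBAR → S → NP → NP → DET; word 33 lies under S → VP → SBAR → S → VP → PP → NP → ADJ. The lowest shared node is the S.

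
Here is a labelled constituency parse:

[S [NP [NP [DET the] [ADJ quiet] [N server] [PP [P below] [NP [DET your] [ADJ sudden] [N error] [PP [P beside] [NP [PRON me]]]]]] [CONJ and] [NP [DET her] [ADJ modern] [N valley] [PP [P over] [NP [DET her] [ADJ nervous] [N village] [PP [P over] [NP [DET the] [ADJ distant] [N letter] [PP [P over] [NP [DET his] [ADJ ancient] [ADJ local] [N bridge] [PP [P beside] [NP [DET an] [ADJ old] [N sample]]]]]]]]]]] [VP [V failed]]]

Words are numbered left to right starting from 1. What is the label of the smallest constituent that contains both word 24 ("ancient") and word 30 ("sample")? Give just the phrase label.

NP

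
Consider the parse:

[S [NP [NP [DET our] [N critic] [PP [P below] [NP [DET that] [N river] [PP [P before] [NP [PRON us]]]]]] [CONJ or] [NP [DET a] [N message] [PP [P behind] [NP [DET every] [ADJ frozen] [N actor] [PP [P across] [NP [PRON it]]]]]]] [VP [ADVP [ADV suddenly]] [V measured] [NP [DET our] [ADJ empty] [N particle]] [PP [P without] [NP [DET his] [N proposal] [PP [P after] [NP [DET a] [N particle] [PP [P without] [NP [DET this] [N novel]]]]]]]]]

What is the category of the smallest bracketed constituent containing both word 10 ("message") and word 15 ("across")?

Word 10 lies under S → NP → NP → N; word 15 lies under S → NP → NP → PP → NP → PP → P. The lowest shared node is the NP.

NP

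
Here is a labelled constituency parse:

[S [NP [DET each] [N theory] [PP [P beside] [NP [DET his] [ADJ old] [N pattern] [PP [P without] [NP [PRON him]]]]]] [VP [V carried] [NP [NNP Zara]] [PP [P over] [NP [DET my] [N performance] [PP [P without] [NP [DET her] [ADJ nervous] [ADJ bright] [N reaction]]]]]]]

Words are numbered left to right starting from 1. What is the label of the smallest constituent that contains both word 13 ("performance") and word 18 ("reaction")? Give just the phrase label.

NP

Word 13 lies under S → VP → PP → NP → N; word 18 lies under S → VP → PP → NP → PP → NP → N. The lowest shared node is the NP.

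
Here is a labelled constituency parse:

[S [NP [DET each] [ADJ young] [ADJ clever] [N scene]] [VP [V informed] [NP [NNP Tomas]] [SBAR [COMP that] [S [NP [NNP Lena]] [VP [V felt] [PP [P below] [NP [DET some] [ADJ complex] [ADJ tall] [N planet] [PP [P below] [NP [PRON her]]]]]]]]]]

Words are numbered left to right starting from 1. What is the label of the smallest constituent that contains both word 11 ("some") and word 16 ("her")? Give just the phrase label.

The smallest bracket enclosing both words is [NP some complex tall planet below her], so the label is NP.

NP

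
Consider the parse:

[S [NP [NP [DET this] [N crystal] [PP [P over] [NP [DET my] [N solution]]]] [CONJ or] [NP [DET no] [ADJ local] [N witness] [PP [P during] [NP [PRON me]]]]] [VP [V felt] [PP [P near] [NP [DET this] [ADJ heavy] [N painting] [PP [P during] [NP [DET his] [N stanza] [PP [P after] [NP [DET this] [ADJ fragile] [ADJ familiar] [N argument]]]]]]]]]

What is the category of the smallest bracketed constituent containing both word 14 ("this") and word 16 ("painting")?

NP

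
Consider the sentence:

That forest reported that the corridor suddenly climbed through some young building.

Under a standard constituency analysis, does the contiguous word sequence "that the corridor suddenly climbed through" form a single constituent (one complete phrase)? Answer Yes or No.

"that" belongs to the complementizer "that" while "through" belongs to the clause "the corridor suddenly climbed through some young building"; a span that runs across that boundary is not a single phrase.

No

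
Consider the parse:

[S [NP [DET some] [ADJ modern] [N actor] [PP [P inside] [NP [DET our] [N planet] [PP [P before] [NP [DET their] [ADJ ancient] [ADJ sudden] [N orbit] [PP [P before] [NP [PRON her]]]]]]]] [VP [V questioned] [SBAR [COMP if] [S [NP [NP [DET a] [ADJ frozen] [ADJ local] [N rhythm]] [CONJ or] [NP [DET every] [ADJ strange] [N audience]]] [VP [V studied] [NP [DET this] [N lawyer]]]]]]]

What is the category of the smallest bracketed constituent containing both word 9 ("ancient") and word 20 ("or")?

S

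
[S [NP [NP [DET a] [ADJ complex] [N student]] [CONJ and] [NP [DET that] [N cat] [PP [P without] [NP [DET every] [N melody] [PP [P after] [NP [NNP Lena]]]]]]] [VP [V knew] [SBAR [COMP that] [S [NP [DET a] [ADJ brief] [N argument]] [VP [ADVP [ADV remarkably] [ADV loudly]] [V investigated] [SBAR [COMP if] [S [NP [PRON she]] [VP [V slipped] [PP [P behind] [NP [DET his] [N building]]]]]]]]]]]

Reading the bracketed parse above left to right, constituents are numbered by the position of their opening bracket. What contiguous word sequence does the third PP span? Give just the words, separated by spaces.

The PP opening brackets appear, in order, over: "without every melody after Lena"; "after Lena"; "behind his building". The third one spans "behind his building".

behind his building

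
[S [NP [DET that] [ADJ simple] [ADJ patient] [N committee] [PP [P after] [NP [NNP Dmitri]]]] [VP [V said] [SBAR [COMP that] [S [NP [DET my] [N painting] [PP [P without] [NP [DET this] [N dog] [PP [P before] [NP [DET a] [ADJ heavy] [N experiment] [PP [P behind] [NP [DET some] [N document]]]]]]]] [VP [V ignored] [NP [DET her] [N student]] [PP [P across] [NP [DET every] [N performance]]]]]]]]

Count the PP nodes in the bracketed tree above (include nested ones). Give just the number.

5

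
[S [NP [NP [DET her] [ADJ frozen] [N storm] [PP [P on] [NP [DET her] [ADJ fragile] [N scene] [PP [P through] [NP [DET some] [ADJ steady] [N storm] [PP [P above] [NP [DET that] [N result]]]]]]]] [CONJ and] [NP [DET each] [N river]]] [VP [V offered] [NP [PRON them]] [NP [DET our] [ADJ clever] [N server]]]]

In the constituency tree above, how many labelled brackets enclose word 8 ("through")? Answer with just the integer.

7

Path from the root down to the word: S → NP → NP → PP → NP → PP → P. That is 7 enclosing brackets.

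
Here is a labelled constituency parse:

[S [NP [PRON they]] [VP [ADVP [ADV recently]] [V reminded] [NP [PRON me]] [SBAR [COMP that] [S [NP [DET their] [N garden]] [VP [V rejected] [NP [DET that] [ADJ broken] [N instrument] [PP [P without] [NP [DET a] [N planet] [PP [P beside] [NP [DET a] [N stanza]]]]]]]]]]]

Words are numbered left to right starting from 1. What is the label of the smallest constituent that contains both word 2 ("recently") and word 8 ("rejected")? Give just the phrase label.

VP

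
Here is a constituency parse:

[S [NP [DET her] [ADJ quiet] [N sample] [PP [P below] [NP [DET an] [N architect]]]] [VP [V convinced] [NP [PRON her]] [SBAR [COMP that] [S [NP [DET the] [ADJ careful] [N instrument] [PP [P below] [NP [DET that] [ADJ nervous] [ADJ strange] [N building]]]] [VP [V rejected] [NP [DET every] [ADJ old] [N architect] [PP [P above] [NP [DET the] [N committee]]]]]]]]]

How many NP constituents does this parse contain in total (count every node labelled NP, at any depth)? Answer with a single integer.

7

The NP constituents are: [NP her quiet sample below an architect]; [NP an architect]; [NP her]; [NP the careful instrument below that nervous strange building]; [NP that nervous strange building]; [NP every old architect above the committee] …. Total: 7.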